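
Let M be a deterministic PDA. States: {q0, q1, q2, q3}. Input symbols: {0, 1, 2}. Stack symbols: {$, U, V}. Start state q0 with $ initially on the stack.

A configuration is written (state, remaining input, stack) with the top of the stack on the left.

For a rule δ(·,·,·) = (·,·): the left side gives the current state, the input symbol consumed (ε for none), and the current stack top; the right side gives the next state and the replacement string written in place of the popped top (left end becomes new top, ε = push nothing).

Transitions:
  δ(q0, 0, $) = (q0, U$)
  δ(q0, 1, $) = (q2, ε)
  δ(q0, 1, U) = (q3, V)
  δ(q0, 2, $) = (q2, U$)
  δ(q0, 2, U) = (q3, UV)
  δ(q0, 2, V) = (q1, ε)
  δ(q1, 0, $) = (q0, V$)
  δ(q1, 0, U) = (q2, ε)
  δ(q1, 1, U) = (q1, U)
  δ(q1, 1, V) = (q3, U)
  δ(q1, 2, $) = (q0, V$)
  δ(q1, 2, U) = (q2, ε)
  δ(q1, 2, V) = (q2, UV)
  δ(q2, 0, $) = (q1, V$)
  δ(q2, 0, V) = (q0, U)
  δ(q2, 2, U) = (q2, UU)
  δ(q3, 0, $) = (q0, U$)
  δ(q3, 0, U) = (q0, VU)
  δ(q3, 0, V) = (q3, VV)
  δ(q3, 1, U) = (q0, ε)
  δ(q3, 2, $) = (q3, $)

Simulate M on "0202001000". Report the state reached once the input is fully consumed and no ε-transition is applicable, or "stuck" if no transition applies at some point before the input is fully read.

(q0, 0202001000, $) ⊢ (q0, 202001000, U$) ⊢ (q3, 02001000, UV$) ⊢ (q0, 2001000, VUV$) ⊢ (q1, 001000, UV$) ⊢ (q2, 01000, V$) ⊢ (q0, 1000, U$) ⊢ (q3, 000, V$) ⊢ (q3, 00, VV$) ⊢ (q3, 0, VVV$) ⊢ (q3, ε, VVVV$)
All input consumed; M is in state q3.

q3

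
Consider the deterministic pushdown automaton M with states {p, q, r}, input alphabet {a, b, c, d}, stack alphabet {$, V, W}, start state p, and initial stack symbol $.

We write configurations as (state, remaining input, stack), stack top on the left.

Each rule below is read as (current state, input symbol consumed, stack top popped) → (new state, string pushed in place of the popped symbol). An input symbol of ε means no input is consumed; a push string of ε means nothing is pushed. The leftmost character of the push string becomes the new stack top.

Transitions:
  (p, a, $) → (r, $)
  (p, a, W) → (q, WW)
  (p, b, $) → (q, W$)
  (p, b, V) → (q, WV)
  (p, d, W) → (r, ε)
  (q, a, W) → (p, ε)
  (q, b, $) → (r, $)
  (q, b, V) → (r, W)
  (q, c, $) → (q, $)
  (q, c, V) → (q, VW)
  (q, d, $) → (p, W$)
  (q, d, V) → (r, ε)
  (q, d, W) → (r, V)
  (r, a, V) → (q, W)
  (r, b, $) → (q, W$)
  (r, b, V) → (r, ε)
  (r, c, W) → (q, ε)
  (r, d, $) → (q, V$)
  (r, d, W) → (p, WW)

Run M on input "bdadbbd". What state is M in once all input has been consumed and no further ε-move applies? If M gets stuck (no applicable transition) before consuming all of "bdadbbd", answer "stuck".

r

(p, bdadbbd, $) ⊢ (q, dadbbd, W$) ⊢ (r, adbbd, V$) ⊢ (q, dbbd, W$) ⊢ (r, bbd, V$) ⊢ (r, bd, $) ⊢ (q, d, W$) ⊢ (r, ε, V$)
All input consumed; M is in state r.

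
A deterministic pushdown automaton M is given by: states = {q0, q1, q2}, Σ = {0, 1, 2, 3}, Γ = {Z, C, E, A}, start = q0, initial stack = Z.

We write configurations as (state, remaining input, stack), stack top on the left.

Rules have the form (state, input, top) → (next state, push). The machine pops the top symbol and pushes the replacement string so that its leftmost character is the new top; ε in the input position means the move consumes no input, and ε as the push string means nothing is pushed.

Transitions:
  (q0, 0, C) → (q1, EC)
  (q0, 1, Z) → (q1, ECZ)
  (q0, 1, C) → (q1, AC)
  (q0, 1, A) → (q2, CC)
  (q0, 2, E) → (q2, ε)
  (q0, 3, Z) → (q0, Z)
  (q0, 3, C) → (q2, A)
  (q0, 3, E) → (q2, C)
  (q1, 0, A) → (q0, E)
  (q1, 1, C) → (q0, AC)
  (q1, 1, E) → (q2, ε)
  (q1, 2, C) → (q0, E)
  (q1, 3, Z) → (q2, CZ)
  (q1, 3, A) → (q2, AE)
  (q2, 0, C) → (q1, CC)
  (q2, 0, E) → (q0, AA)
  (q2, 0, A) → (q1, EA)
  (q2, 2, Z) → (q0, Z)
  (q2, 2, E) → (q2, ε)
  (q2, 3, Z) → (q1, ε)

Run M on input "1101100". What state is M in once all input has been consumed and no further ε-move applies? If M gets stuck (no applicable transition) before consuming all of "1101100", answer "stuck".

(q0, 1101100, Z)
  read 1, top Z: go to q1, push ECZ → (q1, 101100, ECZ)
  read 1, top E: go to q2, push ε → (q2, 01100, CZ)
  read 0, top C: go to q1, push CC → (q1, 1100, CCZ)
  read 1, top C: go to q0, push AC → (q0, 100, ACCZ)
  read 1, top A: go to q2, push CC → (q2, 00, CCCCZ)
  read 0, top C: go to q1, push CC → (q1, 0, CCCCCZ)
No transition for (q1, 0, top C); M blocks with input 0 remaining.

stuck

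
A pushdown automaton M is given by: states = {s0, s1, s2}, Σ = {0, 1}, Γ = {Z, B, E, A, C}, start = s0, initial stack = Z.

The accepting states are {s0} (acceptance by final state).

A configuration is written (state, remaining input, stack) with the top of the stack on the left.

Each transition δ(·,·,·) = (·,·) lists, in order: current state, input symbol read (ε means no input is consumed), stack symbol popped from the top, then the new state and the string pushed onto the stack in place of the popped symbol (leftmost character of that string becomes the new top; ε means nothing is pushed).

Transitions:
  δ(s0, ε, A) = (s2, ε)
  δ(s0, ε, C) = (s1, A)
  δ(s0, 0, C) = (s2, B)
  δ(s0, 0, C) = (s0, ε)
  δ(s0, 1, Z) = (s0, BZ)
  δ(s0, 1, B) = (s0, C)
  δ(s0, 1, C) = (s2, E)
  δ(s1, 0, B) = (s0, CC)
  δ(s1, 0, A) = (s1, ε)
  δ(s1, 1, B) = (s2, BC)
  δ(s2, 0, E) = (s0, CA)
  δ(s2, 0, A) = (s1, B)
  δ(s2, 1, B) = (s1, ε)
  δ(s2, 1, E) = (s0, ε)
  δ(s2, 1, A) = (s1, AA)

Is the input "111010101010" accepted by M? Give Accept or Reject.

Accept

One accepting computation: (s0, 111010101010, Z) ⊢ (s0, 11010101010, BZ) ⊢ (s0, 1010101010, CZ) ⊢ (s2, 010101010, EZ) ⊢ (s0, 10101010, CAZ) ⊢ (s2, 0101010, EAZ) ⊢ (s0, 101010, CAAZ) ⊢ (s2, 01010, EAAZ) ⊢ (s0, 1010, CAAAZ) ⊢ (s2, 010, EAAAZ) ⊢ (s0, 10, CAAAAZ) ⊢ (s2, 0, EAAAAZ) ⊢ (s0, ε, CAAAAAZ)
All input consumed and state s0 ∈ F.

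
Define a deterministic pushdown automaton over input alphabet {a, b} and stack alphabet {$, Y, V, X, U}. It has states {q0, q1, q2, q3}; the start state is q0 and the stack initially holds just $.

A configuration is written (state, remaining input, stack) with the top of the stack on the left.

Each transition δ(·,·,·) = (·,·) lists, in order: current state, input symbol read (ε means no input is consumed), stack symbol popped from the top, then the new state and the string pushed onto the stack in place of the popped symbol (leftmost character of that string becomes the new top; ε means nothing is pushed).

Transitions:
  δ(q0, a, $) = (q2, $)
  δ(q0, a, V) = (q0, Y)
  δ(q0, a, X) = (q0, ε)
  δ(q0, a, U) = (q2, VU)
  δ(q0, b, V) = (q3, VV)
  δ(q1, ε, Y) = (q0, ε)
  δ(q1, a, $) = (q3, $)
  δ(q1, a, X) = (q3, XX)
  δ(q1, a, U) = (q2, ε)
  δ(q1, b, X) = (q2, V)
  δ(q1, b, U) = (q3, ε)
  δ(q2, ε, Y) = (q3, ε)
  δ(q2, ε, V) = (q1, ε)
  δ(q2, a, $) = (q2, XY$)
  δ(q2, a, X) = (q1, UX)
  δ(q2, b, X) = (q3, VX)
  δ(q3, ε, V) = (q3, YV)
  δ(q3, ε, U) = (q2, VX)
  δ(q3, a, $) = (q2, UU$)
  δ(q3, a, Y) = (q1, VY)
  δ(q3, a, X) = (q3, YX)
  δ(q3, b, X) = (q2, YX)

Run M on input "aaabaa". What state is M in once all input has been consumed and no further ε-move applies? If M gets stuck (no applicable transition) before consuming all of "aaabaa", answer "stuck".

(q0, aaabaa, $)
  read a, top $: go to q2, push $ → (q2, aabaa, $)
  read a, top $: go to q2, push XY$ → (q2, abaa, XY$)
  read a, top X: go to q1, push UX → (q1, baa, UXY$)
  read b, top U: go to q3, push ε → (q3, aa, XY$)
  read a, top X: go to q3, push YX → (q3, a, YXY$)
  read a, top Y: go to q1, push VY → (q1, ε, VYXY$)
All input consumed; M is in state q1.

q1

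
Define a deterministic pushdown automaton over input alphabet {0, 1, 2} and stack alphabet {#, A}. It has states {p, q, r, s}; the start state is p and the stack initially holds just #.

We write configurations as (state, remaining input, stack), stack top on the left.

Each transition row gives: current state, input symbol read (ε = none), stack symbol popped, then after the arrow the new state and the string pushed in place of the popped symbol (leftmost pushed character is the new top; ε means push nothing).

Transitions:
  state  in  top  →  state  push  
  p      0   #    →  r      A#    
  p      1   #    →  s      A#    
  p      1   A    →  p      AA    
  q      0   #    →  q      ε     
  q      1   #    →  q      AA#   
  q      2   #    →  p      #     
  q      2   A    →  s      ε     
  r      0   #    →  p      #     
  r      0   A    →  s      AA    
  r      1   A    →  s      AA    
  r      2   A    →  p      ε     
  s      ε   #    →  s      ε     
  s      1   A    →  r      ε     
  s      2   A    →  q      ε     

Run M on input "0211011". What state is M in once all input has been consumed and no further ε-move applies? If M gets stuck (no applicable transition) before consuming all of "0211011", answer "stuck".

r

(p, 0211011, #)
  read 0, top #: go to r, push A# → (r, 211011, A#)
  read 2, top A: go to p, push ε → (p, 11011, #)
  read 1, top #: go to s, push A# → (s, 1011, A#)
  read 1, top A: go to r, push ε → (r, 011, #)
  read 0, top #: go to p, push # → (p, 11, #)
  read 1, top #: go to s, push A# → (s, 1, A#)
  read 1, top A: go to r, push ε → (r, ε, #)
All input consumed; M is in state r.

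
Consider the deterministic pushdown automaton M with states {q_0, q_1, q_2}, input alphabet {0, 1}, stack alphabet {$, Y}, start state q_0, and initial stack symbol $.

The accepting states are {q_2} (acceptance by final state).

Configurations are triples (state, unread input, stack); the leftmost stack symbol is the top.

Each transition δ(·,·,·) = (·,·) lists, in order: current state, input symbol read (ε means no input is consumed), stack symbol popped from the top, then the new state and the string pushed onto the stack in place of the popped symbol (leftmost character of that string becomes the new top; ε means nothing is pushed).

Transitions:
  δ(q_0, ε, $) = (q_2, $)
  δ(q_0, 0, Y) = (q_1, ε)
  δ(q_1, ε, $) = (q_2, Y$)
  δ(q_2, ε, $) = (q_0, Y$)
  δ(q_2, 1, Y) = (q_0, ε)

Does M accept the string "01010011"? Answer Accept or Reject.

(q_0, 01010011, $) ⊢ (q_2, 01010011, $) ⊢ (q_0, 01010011, Y$) ⊢ (q_1, 1010011, $) ⊢ (q_2, 1010011, Y$) ⊢ (q_0, 010011, $) ⊢ (q_2, 010011, $) ⊢ (q_0, 010011, Y$) ⊢ (q_1, 10011, $) ⊢ (q_2, 10011, Y$) ⊢ (q_0, 0011, $) ⊢ (q_2, 0011, $) ⊢ (q_0, 0011, Y$) ⊢ (q_1, 011, $) ⊢ (q_2, 011, Y$)
No transition applies at (q_2, 011, Y$); input not fully consumed.

Reject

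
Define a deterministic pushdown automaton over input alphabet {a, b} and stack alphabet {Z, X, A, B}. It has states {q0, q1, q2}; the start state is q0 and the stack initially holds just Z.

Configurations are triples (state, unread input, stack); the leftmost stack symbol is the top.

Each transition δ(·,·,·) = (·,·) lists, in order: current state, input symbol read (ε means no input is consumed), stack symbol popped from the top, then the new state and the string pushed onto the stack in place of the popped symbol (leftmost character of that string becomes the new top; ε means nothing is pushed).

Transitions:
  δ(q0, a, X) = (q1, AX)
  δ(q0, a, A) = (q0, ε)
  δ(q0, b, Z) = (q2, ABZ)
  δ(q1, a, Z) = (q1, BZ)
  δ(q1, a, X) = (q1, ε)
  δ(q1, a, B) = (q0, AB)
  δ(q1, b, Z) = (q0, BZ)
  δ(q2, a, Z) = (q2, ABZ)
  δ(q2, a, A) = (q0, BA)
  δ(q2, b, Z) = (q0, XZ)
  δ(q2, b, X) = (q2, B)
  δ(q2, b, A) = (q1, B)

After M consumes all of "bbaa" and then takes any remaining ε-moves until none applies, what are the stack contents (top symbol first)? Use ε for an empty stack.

(q0, bbaa, Z) ⊢ (q2, baa, ABZ) ⊢ (q1, aa, BBZ) ⊢ (q0, a, ABBZ) ⊢ (q0, ε, BBZ)
All input consumed in state q0 with stack BBZ.

BBZ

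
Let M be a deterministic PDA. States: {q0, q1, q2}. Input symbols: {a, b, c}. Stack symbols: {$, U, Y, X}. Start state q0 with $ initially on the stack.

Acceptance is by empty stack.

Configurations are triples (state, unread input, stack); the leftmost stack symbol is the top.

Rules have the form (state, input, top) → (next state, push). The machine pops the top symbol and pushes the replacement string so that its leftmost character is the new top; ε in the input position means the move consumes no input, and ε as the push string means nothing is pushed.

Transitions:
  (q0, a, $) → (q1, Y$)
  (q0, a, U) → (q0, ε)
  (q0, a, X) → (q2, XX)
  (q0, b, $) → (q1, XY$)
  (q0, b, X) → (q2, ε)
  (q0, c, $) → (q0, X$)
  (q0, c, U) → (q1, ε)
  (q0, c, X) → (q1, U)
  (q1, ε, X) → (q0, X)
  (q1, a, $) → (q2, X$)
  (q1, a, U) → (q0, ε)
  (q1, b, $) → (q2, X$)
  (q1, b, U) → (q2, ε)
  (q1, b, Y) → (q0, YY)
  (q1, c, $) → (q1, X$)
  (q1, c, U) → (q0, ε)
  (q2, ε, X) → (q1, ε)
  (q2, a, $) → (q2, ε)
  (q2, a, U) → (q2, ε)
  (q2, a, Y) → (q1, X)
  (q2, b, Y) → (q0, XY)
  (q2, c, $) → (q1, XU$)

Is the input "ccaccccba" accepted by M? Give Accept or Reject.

(q0, ccaccccba, $)
  read c, top $: go to q0, push X$ → (q0, caccccba, X$)
  read c, top X: go to q1, push U → (q1, accccba, U$)
  read a, top U: go to q0, push ε → (q0, ccccba, $)
  read c, top $: go to q0, push X$ → (q0, cccba, X$)
  read c, top X: go to q1, push U → (q1, ccba, U$)
  read c, top U: go to q0, push ε → (q0, cba, $)
  read c, top $: go to q0, push X$ → (q0, ba, X$)
  read b, top X: go to q2, push ε → (q2, a, $)
  read a, top $: go to q2, push ε → (q2, ε, ε)
All input consumed and the stack is empty.

Accept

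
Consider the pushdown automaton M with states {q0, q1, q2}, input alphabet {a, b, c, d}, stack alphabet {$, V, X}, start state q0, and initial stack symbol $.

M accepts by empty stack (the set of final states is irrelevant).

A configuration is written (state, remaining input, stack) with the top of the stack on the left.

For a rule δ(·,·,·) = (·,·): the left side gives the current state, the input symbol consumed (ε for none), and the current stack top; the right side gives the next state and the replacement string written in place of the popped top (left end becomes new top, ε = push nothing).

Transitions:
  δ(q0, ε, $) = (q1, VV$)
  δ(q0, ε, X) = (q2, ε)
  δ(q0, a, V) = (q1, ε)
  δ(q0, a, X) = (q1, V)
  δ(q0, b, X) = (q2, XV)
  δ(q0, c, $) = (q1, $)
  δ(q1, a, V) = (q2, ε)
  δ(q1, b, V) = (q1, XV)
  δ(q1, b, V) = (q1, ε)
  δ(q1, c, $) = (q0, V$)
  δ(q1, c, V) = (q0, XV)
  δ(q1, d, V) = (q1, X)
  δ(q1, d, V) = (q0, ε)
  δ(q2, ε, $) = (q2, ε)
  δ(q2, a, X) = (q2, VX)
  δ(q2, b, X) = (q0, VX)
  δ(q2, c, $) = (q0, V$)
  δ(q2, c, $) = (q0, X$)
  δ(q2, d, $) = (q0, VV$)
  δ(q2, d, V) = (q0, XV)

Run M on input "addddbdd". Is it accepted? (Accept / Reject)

Reject

No computation consumes all input and empties the stack.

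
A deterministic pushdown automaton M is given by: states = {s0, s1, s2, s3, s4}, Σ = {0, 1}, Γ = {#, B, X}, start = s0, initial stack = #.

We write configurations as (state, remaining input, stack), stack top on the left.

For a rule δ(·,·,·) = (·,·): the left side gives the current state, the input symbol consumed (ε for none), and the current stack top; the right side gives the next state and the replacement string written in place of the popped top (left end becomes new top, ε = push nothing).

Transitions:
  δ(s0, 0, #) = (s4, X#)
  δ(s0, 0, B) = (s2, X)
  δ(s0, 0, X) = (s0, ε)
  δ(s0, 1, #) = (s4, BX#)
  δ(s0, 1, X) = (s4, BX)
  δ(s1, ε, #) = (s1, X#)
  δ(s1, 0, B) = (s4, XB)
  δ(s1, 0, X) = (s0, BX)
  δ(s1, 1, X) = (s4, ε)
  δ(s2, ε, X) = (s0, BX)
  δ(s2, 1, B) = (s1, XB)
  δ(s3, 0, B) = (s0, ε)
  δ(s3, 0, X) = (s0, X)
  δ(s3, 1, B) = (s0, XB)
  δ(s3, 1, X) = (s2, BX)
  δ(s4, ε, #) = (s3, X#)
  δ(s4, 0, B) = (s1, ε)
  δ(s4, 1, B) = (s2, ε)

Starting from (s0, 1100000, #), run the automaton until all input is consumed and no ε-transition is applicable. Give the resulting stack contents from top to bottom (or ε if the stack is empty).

BXXXXXX#

(s0, 1100000, #)
  read 1, top #: go to s4, push BX# → (s4, 100000, BX#)
  read 1, top B: go to s2, push ε → (s2, 00000, X#)
  ε-move, top X: go to s0, push BX → (s0, 00000, BX#)
  read 0, top B: go to s2, push X → (s2, 0000, XX#)
  ε-move, top X: go to s0, push BX → (s0, 0000, BXX#)
  read 0, top B: go to s2, push X → (s2, 000, XXX#)
  ε-move, top X: go to s0, push BX → (s0, 000, BXXX#)
  read 0, top B: go to s2, push X → (s2, 00, XXXX#)
  ε-move, top X: go to s0, push BX → (s0, 00, BXXXX#)
  read 0, top B: go to s2, push X → (s2, 0, XXXXX#)
  ε-move, top X: go to s0, push BX → (s0, 0, BXXXXX#)
  read 0, top B: go to s2, push X → (s2, ε, XXXXXX#)
  ε-move, top X: go to s0, push BX → (s0, ε, BXXXXXX#)
All input consumed in state s0 with stack BXXXXXX#.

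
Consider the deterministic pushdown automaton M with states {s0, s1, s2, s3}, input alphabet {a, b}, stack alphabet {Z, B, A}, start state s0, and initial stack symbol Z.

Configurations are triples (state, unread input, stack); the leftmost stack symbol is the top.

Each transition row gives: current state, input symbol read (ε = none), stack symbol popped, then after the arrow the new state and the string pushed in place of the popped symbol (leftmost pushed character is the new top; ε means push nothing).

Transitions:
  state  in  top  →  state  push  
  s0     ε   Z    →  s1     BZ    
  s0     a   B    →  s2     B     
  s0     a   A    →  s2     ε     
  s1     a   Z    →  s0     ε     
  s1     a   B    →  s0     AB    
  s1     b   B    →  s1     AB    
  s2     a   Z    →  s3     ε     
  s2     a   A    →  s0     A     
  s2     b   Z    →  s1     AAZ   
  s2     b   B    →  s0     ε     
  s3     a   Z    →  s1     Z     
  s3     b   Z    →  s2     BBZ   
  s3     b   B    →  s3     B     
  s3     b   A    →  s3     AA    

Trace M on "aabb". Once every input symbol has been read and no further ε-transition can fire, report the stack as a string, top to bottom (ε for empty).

ABZ

(s0, aabb, Z)
  ε-move, top Z: go to s1, push BZ → (s1, aabb, BZ)
  read a, top B: go to s0, push AB → (s0, abb, ABZ)
  read a, top A: go to s2, push ε → (s2, bb, BZ)
  read b, top B: go to s0, push ε → (s0, b, Z)
  ε-move, top Z: go to s1, push BZ → (s1, b, BZ)
  read b, top B: go to s1, push AB → (s1, ε, ABZ)
All input consumed in state s1 with stack ABZ.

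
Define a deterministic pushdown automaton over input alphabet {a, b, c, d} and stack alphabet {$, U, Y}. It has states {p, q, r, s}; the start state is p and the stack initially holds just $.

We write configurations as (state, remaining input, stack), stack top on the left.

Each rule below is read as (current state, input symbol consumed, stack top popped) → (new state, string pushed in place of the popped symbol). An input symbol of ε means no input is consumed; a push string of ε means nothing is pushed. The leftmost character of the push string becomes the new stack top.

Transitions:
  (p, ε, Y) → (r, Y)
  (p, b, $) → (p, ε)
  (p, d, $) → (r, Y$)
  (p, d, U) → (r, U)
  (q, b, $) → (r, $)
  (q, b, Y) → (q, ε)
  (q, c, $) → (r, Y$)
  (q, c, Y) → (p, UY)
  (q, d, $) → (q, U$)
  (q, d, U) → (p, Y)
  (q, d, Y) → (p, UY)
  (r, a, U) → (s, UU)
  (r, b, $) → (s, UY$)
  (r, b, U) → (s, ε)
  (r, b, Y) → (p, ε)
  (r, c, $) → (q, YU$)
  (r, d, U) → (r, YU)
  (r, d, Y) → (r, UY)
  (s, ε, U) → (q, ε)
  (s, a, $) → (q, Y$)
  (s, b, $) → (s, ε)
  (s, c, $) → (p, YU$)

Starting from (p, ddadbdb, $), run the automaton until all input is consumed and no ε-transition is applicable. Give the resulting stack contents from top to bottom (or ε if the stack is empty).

(p, ddadbdb, $)
  read d, top $: go to r, push Y$ → (r, dadbdb, Y$)
  read d, top Y: go to r, push UY → (r, adbdb, UY$)
  read a, top U: go to s, push UU → (s, dbdb, UUY$)
  ε-move, top U: go to q, push ε → (q, dbdb, UY$)
  read d, top U: go to p, push Y → (p, bdb, YY$)
  ε-move, top Y: go to r, push Y → (r, bdb, YY$)
  read b, top Y: go to p, push ε → (p, db, Y$)
  ε-move, top Y: go to r, push Y → (r, db, Y$)
  read d, top Y: go to r, push UY → (r, b, UY$)
  read b, top U: go to s, push ε → (s, ε, Y$)
All input consumed in state s with stack Y$.

Y$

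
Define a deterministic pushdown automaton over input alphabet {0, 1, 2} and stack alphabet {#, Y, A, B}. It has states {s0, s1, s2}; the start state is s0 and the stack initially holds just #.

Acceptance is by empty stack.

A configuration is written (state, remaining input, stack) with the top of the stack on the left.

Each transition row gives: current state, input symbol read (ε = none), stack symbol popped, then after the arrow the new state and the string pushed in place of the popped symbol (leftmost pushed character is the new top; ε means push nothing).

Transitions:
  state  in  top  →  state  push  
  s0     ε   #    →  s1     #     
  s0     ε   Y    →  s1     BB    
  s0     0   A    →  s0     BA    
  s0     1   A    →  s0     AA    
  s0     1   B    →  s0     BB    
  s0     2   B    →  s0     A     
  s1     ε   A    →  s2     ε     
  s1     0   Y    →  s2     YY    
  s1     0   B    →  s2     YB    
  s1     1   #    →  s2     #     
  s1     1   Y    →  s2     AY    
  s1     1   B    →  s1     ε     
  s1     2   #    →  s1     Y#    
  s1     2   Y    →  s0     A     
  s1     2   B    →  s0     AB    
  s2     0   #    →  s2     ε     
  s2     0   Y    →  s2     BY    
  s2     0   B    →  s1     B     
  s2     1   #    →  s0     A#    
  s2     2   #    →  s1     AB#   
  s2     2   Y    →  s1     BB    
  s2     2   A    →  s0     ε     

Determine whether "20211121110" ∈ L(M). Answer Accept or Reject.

Accept

(s0, 20211121110, #)
  ε-move, top #: go to s1, push # → (s1, 20211121110, #)
  read 2, top #: go to s1, push Y# → (s1, 0211121110, Y#)
  read 0, top Y: go to s2, push YY → (s2, 211121110, YY#)
  read 2, top Y: go to s1, push BB → (s1, 11121110, BBY#)
  read 1, top B: go to s1, push ε → (s1, 1121110, BY#)
  read 1, top B: go to s1, push ε → (s1, 121110, Y#)
  read 1, top Y: go to s2, push AY → (s2, 21110, AY#)
  read 2, top A: go to s0, push ε → (s0, 1110, Y#)
  ε-move, top Y: go to s1, push BB → (s1, 1110, BB#)
  read 1, top B: go to s1, push ε → (s1, 110, B#)
  read 1, top B: go to s1, push ε → (s1, 10, #)
  read 1, top #: go to s2, push # → (s2, 0, #)
  read 0, top #: go to s2, push ε → (s2, ε, ε)
All input consumed and the stack is empty.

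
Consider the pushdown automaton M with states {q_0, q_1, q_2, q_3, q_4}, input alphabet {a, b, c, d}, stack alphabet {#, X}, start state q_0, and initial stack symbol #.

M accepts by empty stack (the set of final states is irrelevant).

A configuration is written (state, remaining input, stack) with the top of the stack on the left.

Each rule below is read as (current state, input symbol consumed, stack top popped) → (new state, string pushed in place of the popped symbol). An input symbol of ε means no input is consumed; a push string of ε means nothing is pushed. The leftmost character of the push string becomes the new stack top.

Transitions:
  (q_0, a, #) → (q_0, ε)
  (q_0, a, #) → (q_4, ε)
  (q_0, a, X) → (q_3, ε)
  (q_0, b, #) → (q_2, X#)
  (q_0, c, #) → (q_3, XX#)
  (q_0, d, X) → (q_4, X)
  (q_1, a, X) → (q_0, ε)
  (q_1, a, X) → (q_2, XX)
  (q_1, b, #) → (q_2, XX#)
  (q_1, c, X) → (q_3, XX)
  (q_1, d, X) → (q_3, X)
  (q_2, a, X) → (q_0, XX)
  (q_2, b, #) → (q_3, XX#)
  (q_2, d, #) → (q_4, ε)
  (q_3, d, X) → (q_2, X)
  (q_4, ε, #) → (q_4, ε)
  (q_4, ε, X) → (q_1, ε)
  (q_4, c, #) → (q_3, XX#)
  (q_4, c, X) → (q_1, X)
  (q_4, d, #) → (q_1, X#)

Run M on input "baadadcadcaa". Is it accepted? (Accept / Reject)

Accept

One accepting computation: (q_0, baadadcadcaa, #) ⊢ (q_2, aadadcadcaa, X#) ⊢ (q_0, adadcadcaa, XX#) ⊢ (q_3, dadcadcaa, X#) ⊢ (q_2, adcadcaa, X#) ⊢ (q_0, dcadcaa, XX#) ⊢ (q_4, cadcaa, XX#) ⊢ (q_1, adcaa, XX#) ⊢ (q_0, dcaa, X#) ⊢ (q_4, caa, X#) ⊢ (q_1, aa, X#) ⊢ (q_0, a, #) ⊢ (q_0, ε, ε)
All input consumed and the stack is empty.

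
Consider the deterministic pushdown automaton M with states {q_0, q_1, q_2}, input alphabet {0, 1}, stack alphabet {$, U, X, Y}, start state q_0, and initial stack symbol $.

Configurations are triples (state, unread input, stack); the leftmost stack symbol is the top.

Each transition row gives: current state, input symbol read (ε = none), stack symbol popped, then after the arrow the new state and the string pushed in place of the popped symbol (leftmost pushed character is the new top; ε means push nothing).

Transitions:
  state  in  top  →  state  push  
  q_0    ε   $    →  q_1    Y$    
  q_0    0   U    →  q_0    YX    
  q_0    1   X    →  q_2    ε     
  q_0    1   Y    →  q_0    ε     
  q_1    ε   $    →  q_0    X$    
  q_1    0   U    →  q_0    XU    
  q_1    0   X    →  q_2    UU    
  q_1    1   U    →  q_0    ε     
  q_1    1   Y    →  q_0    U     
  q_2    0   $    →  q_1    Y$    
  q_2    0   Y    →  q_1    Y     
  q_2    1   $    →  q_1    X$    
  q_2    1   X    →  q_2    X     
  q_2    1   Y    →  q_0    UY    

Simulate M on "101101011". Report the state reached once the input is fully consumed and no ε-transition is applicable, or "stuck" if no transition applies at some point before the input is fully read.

(q_0, 101101011, $)
  ε-move, top $: go to q_1, push Y$ → (q_1, 101101011, Y$)
  read 1, top Y: go to q_0, push U → (q_0, 01101011, U$)
  read 0, top U: go to q_0, push YX → (q_0, 1101011, YX$)
  read 1, top Y: go to q_0, push ε → (q_0, 101011, X$)
  read 1, top X: go to q_2, push ε → (q_2, 01011, $)
  read 0, top $: go to q_1, push Y$ → (q_1, 1011, Y$)
  read 1, top Y: go to q_0, push U → (q_0, 011, U$)
  read 0, top U: go to q_0, push YX → (q_0, 11, YX$)
  read 1, top Y: go to q_0, push ε → (q_0, 1, X$)
  read 1, top X: go to q_2, push ε → (q_2, ε, $)
All input consumed; M is in state q_2.

q_2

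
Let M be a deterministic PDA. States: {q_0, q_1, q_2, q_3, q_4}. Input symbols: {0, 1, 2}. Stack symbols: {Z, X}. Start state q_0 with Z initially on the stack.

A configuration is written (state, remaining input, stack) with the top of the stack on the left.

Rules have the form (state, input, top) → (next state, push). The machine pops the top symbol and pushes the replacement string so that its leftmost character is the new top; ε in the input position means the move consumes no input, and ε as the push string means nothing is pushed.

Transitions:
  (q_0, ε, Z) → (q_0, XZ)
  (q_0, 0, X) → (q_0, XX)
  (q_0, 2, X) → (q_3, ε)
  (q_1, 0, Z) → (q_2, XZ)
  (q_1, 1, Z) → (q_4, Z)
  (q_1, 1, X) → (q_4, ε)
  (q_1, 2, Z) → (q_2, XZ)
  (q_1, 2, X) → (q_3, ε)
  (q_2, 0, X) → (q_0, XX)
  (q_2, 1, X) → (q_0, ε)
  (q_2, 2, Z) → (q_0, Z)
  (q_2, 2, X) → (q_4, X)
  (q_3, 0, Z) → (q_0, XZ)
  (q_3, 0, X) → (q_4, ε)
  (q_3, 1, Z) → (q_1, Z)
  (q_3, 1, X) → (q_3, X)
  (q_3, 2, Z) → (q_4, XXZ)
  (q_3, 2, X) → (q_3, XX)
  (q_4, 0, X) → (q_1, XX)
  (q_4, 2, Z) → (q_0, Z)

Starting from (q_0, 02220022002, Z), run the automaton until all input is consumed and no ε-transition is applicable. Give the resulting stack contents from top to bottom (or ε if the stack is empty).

(q_0, 02220022002, Z) ⊢ (q_0, 02220022002, XZ) ⊢ (q_0, 2220022002, XXZ) ⊢ (q_3, 220022002, XZ) ⊢ (q_3, 20022002, XXZ) ⊢ (q_3, 0022002, XXXZ) ⊢ (q_4, 022002, XXZ) ⊢ (q_1, 22002, XXXZ) ⊢ (q_3, 2002, XXZ) ⊢ (q_3, 002, XXXZ) ⊢ (q_4, 02, XXZ) ⊢ (q_1, 2, XXXZ) ⊢ (q_3, ε, XXZ)
All input consumed in state q_3 with stack XXZ.

XXZ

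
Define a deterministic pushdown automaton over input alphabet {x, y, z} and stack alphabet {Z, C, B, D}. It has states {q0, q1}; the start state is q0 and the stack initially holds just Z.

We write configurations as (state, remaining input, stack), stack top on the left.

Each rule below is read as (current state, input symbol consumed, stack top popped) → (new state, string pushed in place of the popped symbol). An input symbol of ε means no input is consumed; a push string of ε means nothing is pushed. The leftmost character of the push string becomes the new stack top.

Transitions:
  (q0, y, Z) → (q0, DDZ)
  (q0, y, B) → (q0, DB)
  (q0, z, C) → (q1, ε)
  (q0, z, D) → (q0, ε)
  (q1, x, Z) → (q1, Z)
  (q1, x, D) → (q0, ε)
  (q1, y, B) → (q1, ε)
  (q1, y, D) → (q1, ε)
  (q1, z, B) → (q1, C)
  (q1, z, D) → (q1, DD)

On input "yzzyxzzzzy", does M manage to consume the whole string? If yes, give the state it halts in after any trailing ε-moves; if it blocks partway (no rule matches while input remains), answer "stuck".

stuck

(q0, yzzyxzzzzy, Z) ⊢ (q0, zzyxzzzzy, DDZ) ⊢ (q0, zyxzzzzy, DZ) ⊢ (q0, yxzzzzy, Z) ⊢ (q0, xzzzzy, DDZ)
No transition for (q0, x, top D); M blocks with input xzzzzy remaining.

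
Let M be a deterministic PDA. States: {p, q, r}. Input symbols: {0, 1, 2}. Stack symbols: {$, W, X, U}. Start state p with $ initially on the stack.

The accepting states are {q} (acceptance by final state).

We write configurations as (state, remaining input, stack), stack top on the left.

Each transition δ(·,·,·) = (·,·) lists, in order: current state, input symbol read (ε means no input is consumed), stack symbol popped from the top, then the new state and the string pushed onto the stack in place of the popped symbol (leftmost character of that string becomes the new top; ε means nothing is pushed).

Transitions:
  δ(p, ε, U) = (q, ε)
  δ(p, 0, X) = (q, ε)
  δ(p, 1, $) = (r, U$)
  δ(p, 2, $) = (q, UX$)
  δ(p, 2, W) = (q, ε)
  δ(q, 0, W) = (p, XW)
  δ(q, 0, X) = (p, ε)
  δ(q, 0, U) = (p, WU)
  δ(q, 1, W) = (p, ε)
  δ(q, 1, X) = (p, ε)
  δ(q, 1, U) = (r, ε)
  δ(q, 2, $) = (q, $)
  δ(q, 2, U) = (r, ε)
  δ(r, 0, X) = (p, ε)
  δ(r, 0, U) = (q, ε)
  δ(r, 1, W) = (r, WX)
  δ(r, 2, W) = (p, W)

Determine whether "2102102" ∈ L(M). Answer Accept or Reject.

Accept

(p, 2102102, $)
  read 2, top $: go to q, push UX$ → (q, 102102, UX$)
  read 1, top U: go to r, push ε → (r, 02102, X$)
  read 0, top X: go to p, push ε → (p, 2102, $)
  read 2, top $: go to q, push UX$ → (q, 102, UX$)
  read 1, top U: go to r, push ε → (r, 02, X$)
  read 0, top X: go to p, push ε → (p, 2, $)
  read 2, top $: go to q, push UX$ → (q, ε, UX$)
All input consumed; state q ∈ F.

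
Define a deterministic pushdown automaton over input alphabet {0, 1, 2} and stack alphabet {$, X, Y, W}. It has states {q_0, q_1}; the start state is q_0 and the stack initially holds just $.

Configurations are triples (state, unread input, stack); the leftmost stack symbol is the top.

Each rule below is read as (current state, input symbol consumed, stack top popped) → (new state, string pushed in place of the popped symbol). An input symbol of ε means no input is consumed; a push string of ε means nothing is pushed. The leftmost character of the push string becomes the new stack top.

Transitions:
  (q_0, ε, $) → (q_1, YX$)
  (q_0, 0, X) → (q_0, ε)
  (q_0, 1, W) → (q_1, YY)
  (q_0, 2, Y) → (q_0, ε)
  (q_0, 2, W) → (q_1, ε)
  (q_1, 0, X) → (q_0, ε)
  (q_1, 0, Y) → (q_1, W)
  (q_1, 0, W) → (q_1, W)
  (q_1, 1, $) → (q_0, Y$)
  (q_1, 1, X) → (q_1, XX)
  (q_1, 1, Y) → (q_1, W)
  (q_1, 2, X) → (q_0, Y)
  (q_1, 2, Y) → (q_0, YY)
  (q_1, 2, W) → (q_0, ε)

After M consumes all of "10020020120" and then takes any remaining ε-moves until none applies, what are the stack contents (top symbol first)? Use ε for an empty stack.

(q_0, 10020020120, $) ⊢ (q_1, 10020020120, YX$) ⊢ (q_1, 0020020120, WX$) ⊢ (q_1, 020020120, WX$) ⊢ (q_1, 20020120, WX$) ⊢ (q_0, 0020120, X$) ⊢ (q_0, 020120, $) ⊢ (q_1, 020120, YX$) ⊢ (q_1, 20120, WX$) ⊢ (q_0, 0120, X$) ⊢ (q_0, 120, $) ⊢ (q_1, 120, YX$) ⊢ (q_1, 20, WX$) ⊢ (q_0, 0, X$) ⊢ (q_0, ε, $) ⊢ (q_1, ε, YX$)
All input consumed in state q_1 with stack YX$.

YX$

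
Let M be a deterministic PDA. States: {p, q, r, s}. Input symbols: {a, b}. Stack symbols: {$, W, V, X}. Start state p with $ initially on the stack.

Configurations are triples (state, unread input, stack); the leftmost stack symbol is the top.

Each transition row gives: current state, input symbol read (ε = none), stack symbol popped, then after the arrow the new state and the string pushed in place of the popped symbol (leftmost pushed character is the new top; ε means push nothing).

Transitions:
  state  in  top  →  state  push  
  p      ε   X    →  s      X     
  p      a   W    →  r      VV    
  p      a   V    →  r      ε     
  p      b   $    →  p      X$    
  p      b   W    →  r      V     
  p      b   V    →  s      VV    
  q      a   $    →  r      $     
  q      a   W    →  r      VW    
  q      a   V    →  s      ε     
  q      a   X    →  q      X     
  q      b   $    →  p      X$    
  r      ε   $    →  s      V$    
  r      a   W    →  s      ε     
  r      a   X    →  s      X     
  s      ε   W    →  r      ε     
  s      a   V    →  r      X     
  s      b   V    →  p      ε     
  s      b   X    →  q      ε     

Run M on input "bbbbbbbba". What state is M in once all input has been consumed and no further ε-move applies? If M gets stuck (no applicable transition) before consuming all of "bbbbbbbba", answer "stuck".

(p, bbbbbbbba, $)
  read b, top $: go to p, push X$ → (p, bbbbbbba, X$)
  ε-move, top X: go to s, push X → (s, bbbbbbba, X$)
  read b, top X: go to q, push ε → (q, bbbbbba, $)
  read b, top $: go to p, push X$ → (p, bbbbba, X$)
  ε-move, top X: go to s, push X → (s, bbbbba, X$)
  read b, top X: go to q, push ε → (q, bbbba, $)
  read b, top $: go to p, push X$ → (p, bbba, X$)
  ε-move, top X: go to s, push X → (s, bbba, X$)
  read b, top X: go to q, push ε → (q, bba, $)
  read b, top $: go to p, push X$ → (p, ba, X$)
  ε-move, top X: go to s, push X → (s, ba, X$)
  read b, top X: go to q, push ε → (q, a, $)
  read a, top $: go to r, push $ → (r, ε, $)
  ε-move, top $: go to s, push V$ → (s, ε, V$)
All input consumed; M is in state s.

s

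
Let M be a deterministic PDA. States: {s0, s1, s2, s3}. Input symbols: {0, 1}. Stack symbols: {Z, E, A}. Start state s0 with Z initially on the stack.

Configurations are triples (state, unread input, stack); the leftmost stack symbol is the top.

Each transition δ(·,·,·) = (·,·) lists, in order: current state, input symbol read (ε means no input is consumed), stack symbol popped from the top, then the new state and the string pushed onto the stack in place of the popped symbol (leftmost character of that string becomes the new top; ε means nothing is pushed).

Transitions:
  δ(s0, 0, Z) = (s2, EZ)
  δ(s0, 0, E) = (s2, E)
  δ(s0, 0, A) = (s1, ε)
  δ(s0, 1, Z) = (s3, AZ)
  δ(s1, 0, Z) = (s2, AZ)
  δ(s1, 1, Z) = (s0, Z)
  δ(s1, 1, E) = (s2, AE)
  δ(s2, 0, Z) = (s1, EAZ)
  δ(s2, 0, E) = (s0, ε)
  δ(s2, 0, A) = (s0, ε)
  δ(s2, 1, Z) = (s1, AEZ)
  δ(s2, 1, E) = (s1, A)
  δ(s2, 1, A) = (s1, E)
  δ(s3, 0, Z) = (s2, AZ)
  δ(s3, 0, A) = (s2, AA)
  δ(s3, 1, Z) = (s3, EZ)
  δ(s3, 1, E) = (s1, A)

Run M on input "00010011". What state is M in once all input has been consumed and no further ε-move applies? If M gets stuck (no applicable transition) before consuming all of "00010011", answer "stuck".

(s0, 00010011, Z)
  read 0, top Z: go to s2, push EZ → (s2, 0010011, EZ)
  read 0, top E: go to s0, push ε → (s0, 010011, Z)
  read 0, top Z: go to s2, push EZ → (s2, 10011, EZ)
  read 1, top E: go to s1, push A → (s1, 0011, AZ)
No transition for (s1, 0, top A); M blocks with input 0011 remaining.

stuck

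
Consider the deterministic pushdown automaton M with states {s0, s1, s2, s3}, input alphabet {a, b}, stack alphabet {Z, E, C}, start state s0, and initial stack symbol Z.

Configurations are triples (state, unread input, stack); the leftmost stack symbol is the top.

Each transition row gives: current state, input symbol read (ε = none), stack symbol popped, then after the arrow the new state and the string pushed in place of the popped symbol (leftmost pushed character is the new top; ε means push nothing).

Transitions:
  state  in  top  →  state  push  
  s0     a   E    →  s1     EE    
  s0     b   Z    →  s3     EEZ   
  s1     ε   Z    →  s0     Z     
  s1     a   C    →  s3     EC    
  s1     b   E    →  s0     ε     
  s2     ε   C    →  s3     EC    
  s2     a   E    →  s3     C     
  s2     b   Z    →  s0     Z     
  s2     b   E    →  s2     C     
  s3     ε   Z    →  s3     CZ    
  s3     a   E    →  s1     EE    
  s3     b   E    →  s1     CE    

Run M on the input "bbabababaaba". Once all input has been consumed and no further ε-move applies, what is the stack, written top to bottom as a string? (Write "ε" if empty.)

EECECECECEEZ

(s0, bbabababaaba, Z)
  read b, top Z: go to s3, push EEZ → (s3, babababaaba, EEZ)
  read b, top E: go to s1, push CE → (s1, abababaaba, CEEZ)
  read a, top C: go to s3, push EC → (s3, bababaaba, ECEEZ)
  read b, top E: go to s1, push CE → (s1, ababaaba, CECEEZ)
  read a, top C: go to s3, push EC → (s3, babaaba, ECECEEZ)
  read b, top E: go to s1, push CE → (s1, abaaba, CECECEEZ)
  read a, top C: go to s3, push EC → (s3, baaba, ECECECEEZ)
  read b, top E: go to s1, push CE → (s1, aaba, CECECECEEZ)
  read a, top C: go to s3, push EC → (s3, aba, ECECECECEEZ)
  read a, top E: go to s1, push EE → (s1, ba, EECECECECEEZ)
  read b, top E: go to s0, push ε → (s0, a, ECECECECEEZ)
  read a, top E: go to s1, push EE → (s1, ε, EECECECECEEZ)
All input consumed in state s1 with stack EECECECECEEZ.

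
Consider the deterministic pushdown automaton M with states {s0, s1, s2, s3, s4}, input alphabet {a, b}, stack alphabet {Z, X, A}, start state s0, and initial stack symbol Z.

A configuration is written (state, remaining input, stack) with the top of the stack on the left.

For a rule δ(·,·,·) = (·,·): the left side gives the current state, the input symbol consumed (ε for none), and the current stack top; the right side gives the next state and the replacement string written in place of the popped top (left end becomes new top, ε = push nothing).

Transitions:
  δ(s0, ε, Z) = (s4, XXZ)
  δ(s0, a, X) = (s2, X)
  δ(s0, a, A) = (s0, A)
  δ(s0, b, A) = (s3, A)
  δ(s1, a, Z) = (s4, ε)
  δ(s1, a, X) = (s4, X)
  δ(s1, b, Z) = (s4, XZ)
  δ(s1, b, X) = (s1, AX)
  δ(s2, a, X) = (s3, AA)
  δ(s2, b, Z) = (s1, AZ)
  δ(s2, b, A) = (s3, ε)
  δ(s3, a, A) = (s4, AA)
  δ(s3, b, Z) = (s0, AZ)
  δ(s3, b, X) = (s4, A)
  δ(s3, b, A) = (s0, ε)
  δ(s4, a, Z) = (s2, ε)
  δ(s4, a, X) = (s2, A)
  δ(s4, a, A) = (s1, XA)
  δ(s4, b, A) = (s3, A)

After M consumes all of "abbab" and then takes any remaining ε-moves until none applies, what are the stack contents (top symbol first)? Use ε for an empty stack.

AXAZ

(s0, abbab, Z)
  ε-move, top Z: go to s4, push XXZ → (s4, abbab, XXZ)
  read a, top X: go to s2, push A → (s2, bbab, AXZ)
  read b, top A: go to s3, push ε → (s3, bab, XZ)
  read b, top X: go to s4, push A → (s4, ab, AZ)
  read a, top A: go to s1, push XA → (s1, b, XAZ)
  read b, top X: go to s1, push AX → (s1, ε, AXAZ)
All input consumed in state s1 with stack AXAZ.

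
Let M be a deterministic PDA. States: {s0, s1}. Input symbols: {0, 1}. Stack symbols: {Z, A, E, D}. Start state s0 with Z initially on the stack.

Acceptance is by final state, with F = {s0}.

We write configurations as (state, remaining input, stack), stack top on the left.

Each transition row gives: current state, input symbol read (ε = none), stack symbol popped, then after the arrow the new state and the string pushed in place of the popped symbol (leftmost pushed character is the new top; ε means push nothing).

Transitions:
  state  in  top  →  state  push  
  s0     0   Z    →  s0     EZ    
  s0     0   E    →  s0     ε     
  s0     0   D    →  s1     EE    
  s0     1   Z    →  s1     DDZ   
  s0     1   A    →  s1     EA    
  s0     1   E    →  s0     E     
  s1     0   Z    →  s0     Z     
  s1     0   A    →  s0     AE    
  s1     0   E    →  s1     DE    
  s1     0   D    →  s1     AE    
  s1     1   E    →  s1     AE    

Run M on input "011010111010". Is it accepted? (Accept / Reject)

Reject

(s0, 011010111010, Z)
  read 0, top Z: go to s0, push EZ → (s0, 11010111010, EZ)
  read 1, top E: go to s0, push E → (s0, 1010111010, EZ)
  read 1, top E: go to s0, push E → (s0, 010111010, EZ)
  read 0, top E: go to s0, push ε → (s0, 10111010, Z)
  read 1, top Z: go to s1, push DDZ → (s1, 0111010, DDZ)
  read 0, top D: go to s1, push AE → (s1, 111010, AEDZ)
No transition applies at (s1, 111010, AEDZ); input not fully consumed.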